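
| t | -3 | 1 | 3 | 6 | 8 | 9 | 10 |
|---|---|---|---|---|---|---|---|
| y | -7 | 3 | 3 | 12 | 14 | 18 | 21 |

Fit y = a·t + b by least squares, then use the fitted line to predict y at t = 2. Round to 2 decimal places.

ŷ = 3.25

The normal system AᵀA·[a, b]ᵀ = Aᵀy is [[300, 34]; [34, 7]]·[a, b]ᵀ = [589, 64]ᵀ.
Determinant 300·7 − 34² = 944.
a = (589·7 − 34·64)/944 = 33/16; b = (300·64 − 34·589)/944 = -7/8.
At t = 2: ŷ = (33/16)·(2) + (-7/8)·(1) = 13/4.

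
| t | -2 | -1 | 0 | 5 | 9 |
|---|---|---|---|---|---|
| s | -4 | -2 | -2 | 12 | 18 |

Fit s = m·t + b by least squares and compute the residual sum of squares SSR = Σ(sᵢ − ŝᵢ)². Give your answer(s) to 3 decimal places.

Forming AᵀA = [[111, 11]; [11, 5]] and Aᵀs = [232, 22]ᵀ gives AᵀA·[m, b]ᵀ = Aᵀs.
Δ = 111·5 − 11² = 434.
m = (232·5 − 11·22)/434 = 459/217; b = (111·22 − 11·232)/434 = -55/217.
Residuals: 15/31, 80/217, -379/217, 52/31, -170/217; SSR = 1486/217.

SSR = 6.848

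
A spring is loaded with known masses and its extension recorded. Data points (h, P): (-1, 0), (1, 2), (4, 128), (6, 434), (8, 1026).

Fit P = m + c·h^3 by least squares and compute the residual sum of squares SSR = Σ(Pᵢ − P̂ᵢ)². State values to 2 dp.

SSR = 3.45

The normal equations are: 5·m + 792·c = 1590;  792·m + 312898·c = 627250.
Eliminating c: 312898·(row 1) − 792·(row 2) gives 937226·m = 312898·1590 − 792·627250 = 725820, so m = 362910/468613.
Then c = (627250 − 792·(362910/468613))/312898 = 938485/468613.
Residuals: 575575/468613, -364169/468613, -443486/468613, 302372/468613, -70292/468613; SSR = 1615310/468613.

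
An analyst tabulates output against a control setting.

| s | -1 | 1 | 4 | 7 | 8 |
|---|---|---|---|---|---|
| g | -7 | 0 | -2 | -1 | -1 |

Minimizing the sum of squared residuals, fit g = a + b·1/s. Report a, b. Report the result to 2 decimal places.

Normal-equation sums: Σ1 = 5, Σ1/s = 29/56, Σ1/s·1/s = 6581/3136.
Moment sums: Σg = -11, Σ1/s·g = 349/56.
So AᵀA·[a, b]ᵀ = Aᵀg: [[5, 29/56]; [29/56, 6581/3136]]·[a, b]ᵀ = [-11, 349/56]ᵀ.
Eliminating b: (6581/3136)·(row 1) − (29/56)·(row 2) gives (501/49)·a = (6581/3136)·(-11) − (29/56)·(349/56) = -5157/196, so a = -1719/668.
Then b = ((349/56) − (29/56)·(-1719/668))/(6581/3136) = 602/167.

a = -2.57, b = 3.60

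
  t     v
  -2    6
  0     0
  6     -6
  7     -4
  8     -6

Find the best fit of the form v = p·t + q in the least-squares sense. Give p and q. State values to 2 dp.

The normal equations are: 153·p + 19·q = -124;  19·p + 5·q = -10.
(Σt·t = 153, Σt = 19, Σ1 = 5, Σt·v = -124, Σv = -10.)
Eliminating q: 5·(row 1) − 19·(row 2) gives 404·p = 5·(-124) − 19·(-10) = -430, so p = -215/202.
Then q = ((-10) − 19·(-215/202))/5 = 413/202.

p = -1.06, q = 2.04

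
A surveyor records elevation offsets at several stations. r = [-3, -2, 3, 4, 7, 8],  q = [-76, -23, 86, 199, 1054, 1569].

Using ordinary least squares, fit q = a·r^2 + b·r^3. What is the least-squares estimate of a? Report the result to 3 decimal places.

a = 0.484

From the data, Σr^2·r^2 = 6931, Σr^2·r^3 = 50567, Σr^3·r^3 = 385411.
Moment sums: Σr^2·q = 155244, Σr^3·q = 1182144.
So MᵀM·[a, b]ᵀ = Mᵀq: [[6931, 50567]; [50567, 385411]]·[a, b]ᵀ = [155244, 1182144]ᵀ.
Eliminating b: 385411·(row 1) − 50567·(row 2) gives 114262152·a = 385411·155244 − 50567·1182144 = 55269636, so a = 4605803/9521846.
Then b = (1182144 − 50567·(4605803/9521846))/385411 = 28601393/9521846.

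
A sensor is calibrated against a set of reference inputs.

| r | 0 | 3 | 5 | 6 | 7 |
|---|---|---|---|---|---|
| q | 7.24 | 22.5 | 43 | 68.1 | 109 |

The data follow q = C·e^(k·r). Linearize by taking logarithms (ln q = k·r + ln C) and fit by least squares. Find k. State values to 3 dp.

k = 0.380

With ln qᵢ as the transformed response and rᵢ as the regressor:
Σr = 21.0000, Σ(r)² = 119.0000, Σln q = 17.7667, Σr·ln q = 86.3118.
Equations: 119.0000·k + 21.0000·ln C = 86.3118;  21.0000·k + 5·ln C = 17.7667.
Slope k = (n·Σr·ln q − Σr·Σln q)/(n·Σ(r)² − (Σr)²) = (5·86.3118 − 21.0000·17.7667)/154.0000 = 0.37961; ln C = (Σln q − k·Σr)/n = 1.95899.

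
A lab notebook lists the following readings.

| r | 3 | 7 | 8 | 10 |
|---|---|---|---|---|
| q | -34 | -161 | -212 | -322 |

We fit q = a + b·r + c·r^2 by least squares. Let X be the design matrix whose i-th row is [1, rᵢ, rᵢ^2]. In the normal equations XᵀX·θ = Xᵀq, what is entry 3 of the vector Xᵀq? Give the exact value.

Entry 3 ↔ basis r^2, so (Xᵀq)_{3} = Σᵢ (r^2)·qᵢ = (9)·(-34) + (49)·(-161) + (64)·(-212) + (100)·(-322) = -53963.

-53963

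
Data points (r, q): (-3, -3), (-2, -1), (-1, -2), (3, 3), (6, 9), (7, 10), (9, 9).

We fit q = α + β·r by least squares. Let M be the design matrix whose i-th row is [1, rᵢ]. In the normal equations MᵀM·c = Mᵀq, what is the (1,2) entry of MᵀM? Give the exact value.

Row 1 ↔ basis 1, column 2 ↔ basis r, so (MᵀM)_{1,2} = Σᵢ r = (1)·(-3) + (1)·(-2) + (1)·(-1) + (1)·(3) + (1)·(6) + (1)·(7) + (1)·(9) = 19.

19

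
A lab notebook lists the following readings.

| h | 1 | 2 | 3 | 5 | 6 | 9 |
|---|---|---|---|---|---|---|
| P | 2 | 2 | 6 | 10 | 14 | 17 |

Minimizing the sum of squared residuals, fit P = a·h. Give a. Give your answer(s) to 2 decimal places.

a = 1.99

With design matrix A, AᵀA = [[156]] and AᵀP = [311]ᵀ.
Hence a = 311 / 156 ≈ 1.99359.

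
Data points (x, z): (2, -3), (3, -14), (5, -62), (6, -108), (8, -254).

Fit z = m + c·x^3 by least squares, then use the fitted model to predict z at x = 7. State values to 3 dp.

ẑ = -170.359

Setting ∂/∂m … = 0 gives: 5·m + 888·c = -441;  888·m + 325218·c = -161528.
(Σ1 = 5, Σx^3 = 888, Σx^3·x^3 = 325218, Σz = -441, Σx^3·z = -161528.)
Δ = 5·325218 − 888² = 837546.
m = ((-441)·325218 − 888·(-161528))/837546 = 2621/139591; c = (5·(-161528) − 888·(-441))/837546 = -208016/418773.
At x = 7: ẑ = (2621/139591)·(1) + (-208016/418773)·(343) = -71341625/418773.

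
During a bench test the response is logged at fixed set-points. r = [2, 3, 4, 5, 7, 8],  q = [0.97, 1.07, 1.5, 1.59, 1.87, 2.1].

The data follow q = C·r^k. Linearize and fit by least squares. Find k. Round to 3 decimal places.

With ln qᵢ as the transformed response and ln rᵢ as the regressor:
Σln r = 8.8128, Σ(ln r)² = 14.3101, Σln q = 2.2743, Σln r·ln q = 4.1225.
Equations: 14.3101·k + 8.8128·ln C = 4.1225;  8.8128·k + 6·ln C = 2.2743.
Solving (det = 8.1947): k = 0.57259, ln C = -0.46197.

k = 0.573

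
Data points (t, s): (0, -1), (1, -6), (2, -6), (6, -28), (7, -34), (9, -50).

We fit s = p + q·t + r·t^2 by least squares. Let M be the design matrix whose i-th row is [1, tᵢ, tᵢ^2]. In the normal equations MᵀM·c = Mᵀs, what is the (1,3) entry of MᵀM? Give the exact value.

171

Row 1 ↔ basis 1, column 3 ↔ basis t^2, so (MᵀM)_{1,3} = Σᵢ t^2 = (1)·(0) + (1)·(1) + (1)·(4) + (1)·(36) + (1)·(49) + (1)·(81) = 171.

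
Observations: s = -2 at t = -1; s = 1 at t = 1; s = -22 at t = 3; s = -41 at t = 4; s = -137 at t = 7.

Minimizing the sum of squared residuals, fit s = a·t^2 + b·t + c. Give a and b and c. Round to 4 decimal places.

Normal-equation sums: Σt^2·t^2 = 2740, Σt^2·t = 434, Σt^2 = 76, Σt·t = 76, Σt = 14, Σ1 = 5.
Right-hand side: Σt^2·s = -7568, Σt·s = -1186, Σs = -201.
Row-reducing yields a = -11758/3913, b = 630/559, c = 9071/3913.

a = -3.0049, b = 1.1270, c = 2.3182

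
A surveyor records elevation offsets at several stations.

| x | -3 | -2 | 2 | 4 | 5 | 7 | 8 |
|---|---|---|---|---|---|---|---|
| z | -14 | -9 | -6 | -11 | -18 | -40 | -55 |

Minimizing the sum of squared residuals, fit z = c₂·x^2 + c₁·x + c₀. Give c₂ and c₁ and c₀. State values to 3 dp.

c₂ = -0.972, c₁ = 1.325, c₀ = -2.078

Normal-equation sums: Σx^2·x^2 = 7491, Σx^2·x = 1017, Σx^2 = 171, Σx·x = 171, Σx = 21, Σ1 = 7.
Right-hand side: Σx^2·z = -6292, Σx·z = -806, Σz = -153.
Row-reducing yields c₂ = -19637/20196, c₁ = 80251/60588, c₀ = -20987/10098.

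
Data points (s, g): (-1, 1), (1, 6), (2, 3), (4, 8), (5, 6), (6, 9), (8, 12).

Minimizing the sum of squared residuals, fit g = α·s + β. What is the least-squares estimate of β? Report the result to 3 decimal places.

β = 2.574

From the data, Σs·s = 147, Σs = 25, Σ1 = 7.
Right-hand side: Σs·g = 223, Σg = 45.
Eliminating β: 7·(row 1) − 25·(row 2) gives 404·α = 7·223 − 25·45 = 436, so α = 109/101.
Then β = (45 − 25·(109/101))/7 = 260/101.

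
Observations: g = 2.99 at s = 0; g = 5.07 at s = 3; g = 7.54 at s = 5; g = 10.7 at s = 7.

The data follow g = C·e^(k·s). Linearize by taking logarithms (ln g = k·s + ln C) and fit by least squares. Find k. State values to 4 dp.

k = 0.1833

With ln gᵢ as the transformed response and sᵢ as the regressor:
Σs = 15.0000, Σ(s)² = 83.0000, Σln g = 7.1091, Σs·ln g = 31.5628.
Equations: 83.0000·k + 15.0000·ln C = 31.5628;  15.0000·k + 4·ln C = 7.1091.
Solving (det = 107.0000): k = 0.18332, ln C = 1.08982.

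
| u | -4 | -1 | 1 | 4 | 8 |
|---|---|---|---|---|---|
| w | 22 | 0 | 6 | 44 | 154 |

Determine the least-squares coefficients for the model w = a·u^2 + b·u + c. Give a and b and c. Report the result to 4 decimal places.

Forming MᵀM = [[4610, 512, 98]; [512, 98, 8]; [98, 8, 5]] and Mᵀw = [10918, 1326, 226]ᵀ gives MᵀM·[a, b, c]ᵀ = Mᵀw.
Solving the 3×3 system (Gaussian elimination) gives a = 87607/42897, b = 40109/14299, c = 29324/42897.

a = 2.0423, b = 2.8050, c = 0.6836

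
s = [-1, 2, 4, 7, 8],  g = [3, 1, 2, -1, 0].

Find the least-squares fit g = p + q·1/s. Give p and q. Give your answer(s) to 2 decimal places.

p = 1.01, q = -1.60

Sums needed: Σ1 = 5, Σ1/s = 1/56, Σ1/s·1/s = 4229/3136.
Moment sums: Σg = 5, Σ1/s·g = -15/7.
So AᵀA·[p, q]ᵀ = Aᵀg: [[5, 1/56]; [1/56, 4229/3136]]·[p, q]ᵀ = [5, -15/7]ᵀ.
Eliminating q: (4229/3136)·(row 1) − (1/56)·(row 2) gives (2643/392)·p = (4229/3136)·5 − (1/56)·(-15/7) = 21265/3136, so p = 21265/21144.
Then q = ((-15/7) − (1/56)·(21265/21144))/(4229/3136) = -4235/2643.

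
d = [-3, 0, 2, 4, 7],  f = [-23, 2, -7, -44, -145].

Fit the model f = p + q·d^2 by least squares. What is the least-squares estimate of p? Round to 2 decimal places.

p = 3.88

With design matrix A, AᵀA = [[5, 78]; [78, 2754]] and Aᵀf = [-217, -8044]ᵀ.
Δ = 5·2754 − 78² = 7686.
p = ((-217)·2754 − 78·(-8044))/7686 = 4969/1281; q = (5·(-8044) − 78·(-217))/7686 = -11647/3843.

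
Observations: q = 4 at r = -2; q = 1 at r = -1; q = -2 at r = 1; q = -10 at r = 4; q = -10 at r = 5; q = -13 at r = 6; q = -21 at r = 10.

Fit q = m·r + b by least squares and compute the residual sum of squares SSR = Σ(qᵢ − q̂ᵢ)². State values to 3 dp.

SSR = 3.027

Normal-equation sums: Σr·r = 183, Σr = 23, Σ1 = 7.
And Σr·q = -389, Σq = -51.
So MᵀM·[m, b]ᵀ = Mᵀq: [[183, 23]; [23, 7]]·[m, b]ᵀ = [-389, -51]ᵀ.
Eliminating b: 7·(row 1) − 23·(row 2) gives 752·m = 7·(-389) − 23·(-51) = -1550, so m = -775/376.
Then b = ((-51) − 23·(-775/376))/7 = -193/376.
Residuals: 147/376, -103/188, 27/47, -467/376, 77/94, -45/376, 1/8; SSR = 569/188.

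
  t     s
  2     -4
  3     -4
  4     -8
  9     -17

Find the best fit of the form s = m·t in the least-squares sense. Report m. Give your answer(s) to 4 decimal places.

m = -1.8636

Sums needed: Σt·t = 110.
Moment sums: Σt·s = -205.
m = (-205)/110 = -1.86364.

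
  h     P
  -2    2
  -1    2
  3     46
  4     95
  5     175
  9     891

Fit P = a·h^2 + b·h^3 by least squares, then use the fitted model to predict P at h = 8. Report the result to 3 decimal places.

P̂ = 640.116

From the data, Σh^2·h^2 = 7540, Σh^2·h^3 = 63408, Σh^3·h^3 = 551956.
Moment sums: Σh^2·P = 78490, Σh^3·P = 678718.
So MᵀM·[a, b]ᵀ = MᵀP: [[7540, 63408]; [63408, 551956]]·[a, b]ᵀ = [78490, 678718]ᵀ.
Eliminating b: 551956·(row 1) − 63408·(row 2) gives 141173776·a = 551956·78490 − 63408·678718 = 286875496, so a = 35859437/17646722.
Then b = (678718 − 63408·(35859437/17646722))/551956 = 17579975/17646722.
At h = 8: P̂ = (35859437/17646722)·(64) + (17579975/17646722)·(512) = 5647975584/8823361.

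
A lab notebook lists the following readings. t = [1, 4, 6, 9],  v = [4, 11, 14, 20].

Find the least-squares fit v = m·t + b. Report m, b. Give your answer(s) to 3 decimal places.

The normal equations are: 134·m + 20·b = 312;  20·m + 4·b = 49.
(Σt·t = 134, Σt = 20, Σ1 = 4, Σt·v = 312, Σv = 49.)
det = 134·4 − 20² = 136.
m = (312·4 − 20·49)/136 = 67/34; b = (134·49 − 20·312)/136 = 163/68.

m = 1.971, b = 2.397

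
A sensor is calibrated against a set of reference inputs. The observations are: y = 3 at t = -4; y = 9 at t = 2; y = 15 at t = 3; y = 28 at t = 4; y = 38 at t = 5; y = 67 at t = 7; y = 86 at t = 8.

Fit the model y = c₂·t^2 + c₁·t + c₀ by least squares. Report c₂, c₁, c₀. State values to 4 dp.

The normal system AᵀA·[c₂, c₁, c₀]ᵀ = Aᵀy is [[7731, 1015, 183]; [1015, 183, 25]; [183, 25, 7]]·[c₂, c₁, c₀]ᵀ = [10404, 1510, 246]ᵀ.
Solving the 3×3 system (Gaussian elimination) gives c₂ = 252170/254681, c₁ = 743445/254681, c₀ = -297387/254681.

c₂ = 0.9901, c₁ = 2.9191, c₀ = -1.1677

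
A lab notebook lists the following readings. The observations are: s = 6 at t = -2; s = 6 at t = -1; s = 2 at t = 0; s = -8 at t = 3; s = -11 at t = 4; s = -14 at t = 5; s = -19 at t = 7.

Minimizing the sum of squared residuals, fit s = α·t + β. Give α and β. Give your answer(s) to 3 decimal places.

α = -2.998, β = 1.424

Sums needed: Σt·t = 104, Σt = 16, Σ1 = 7.
Right-hand side: Σt·s = -289, Σs = -38.
So MᵀM·[α, β]ᵀ = Mᵀs: [[104, 16]; [16, 7]]·[α, β]ᵀ = [-289, -38]ᵀ.
Δ = 104·7 − 16² = 472.
α = ((-289)·7 − 16·(-38))/472 = -1415/472; β = (104·(-38) − 16·(-289))/472 = 84/59.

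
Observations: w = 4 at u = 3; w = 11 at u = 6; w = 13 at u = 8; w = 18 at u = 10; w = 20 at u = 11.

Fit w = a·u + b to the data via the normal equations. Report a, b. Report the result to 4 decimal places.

a = 1.9515, b = -1.6311

Entries of XᵀX: Σu·u = 330, Σu = 38, Σ1 = 5.
For Xᵀw: Σu·w = 582, Σw = 66.
So XᵀX·[a, b]ᵀ = Xᵀw: [[330, 38]; [38, 5]]·[a, b]ᵀ = [582, 66]ᵀ.
det = 330·5 − 38² = 206.
a = (582·5 − 38·66)/206 = 201/103; b = (330·66 − 38·582)/206 = -168/103.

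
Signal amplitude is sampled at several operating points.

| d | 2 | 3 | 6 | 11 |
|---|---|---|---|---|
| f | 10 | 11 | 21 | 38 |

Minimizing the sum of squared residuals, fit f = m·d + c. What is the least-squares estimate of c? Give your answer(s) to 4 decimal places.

c = 2.3776

From the data, Σd·d = 170, Σd = 22, Σ1 = 4.
For Xᵀf: Σd·f = 597, Σf = 80.
Eliminating c: 4·(row 1) − 22·(row 2) gives 196·m = 4·597 − 22·80 = 628, so m = 157/49.
Then c = (80 − 22·(157/49))/4 = 233/98.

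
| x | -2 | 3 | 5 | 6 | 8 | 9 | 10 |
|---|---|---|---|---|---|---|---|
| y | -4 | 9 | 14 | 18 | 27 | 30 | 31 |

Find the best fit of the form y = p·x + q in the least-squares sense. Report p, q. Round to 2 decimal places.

p = 3.07, q = 0.74

The normal equations are: 319·p + 39·q = 1009;  39·p + 7·q = 125.
(Σx·x = 319, Σx = 39, Σ1 = 7, Σx·y = 1009, Σy = 125.)
Determinant 319·7 − 39² = 712.
p = (1009·7 − 39·125)/712 = 547/178; q = (319·125 − 39·1009)/712 = 131/178.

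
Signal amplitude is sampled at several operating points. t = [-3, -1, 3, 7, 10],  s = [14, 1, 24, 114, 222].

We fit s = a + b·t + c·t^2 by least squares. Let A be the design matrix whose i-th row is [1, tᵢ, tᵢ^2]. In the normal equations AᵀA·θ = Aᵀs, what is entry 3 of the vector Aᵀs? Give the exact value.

28129

Entry 3 ↔ basis t^2, so (Aᵀs)_{3} = Σᵢ (t^2)·sᵢ = (9)·(14) + (1)·(1) + (9)·(24) + (49)·(114) + (100)·(222) = 28129.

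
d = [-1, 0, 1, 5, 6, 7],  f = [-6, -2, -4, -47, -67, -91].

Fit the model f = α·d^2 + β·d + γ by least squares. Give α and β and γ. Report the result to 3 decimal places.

The normal system MᵀM·[α, β, γ]ᵀ = Mᵀf is [[4324, 684, 112]; [684, 112, 18]; [112, 18, 6]]·[α, β, γ]ᵀ = [-8056, -1272, -217]ᵀ.
Inverting the 3×3 Gram matrix, [α, β, γ]ᵀ = [-419/218, 5217/6322, -8739/3161]ᵀ.

α = -1.922, β = 0.825, γ = -2.765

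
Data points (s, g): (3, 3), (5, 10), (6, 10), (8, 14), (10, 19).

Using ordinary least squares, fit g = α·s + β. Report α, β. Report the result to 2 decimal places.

Sums needed: Σs·s = 234, Σs = 32, Σ1 = 5.
For Xᵀg: Σs·g = 421, Σg = 56.
So XᵀX·[α, β]ᵀ = Xᵀg: [[234, 32]; [32, 5]]·[α, β]ᵀ = [421, 56]ᵀ.
Eliminating β: 5·(row 1) − 32·(row 2) gives 146·α = 5·421 − 32·56 = 313, so α = 313/146.
Then β = (56 − 32·(313/146))/5 = -184/73.

α = 2.14, β = -2.52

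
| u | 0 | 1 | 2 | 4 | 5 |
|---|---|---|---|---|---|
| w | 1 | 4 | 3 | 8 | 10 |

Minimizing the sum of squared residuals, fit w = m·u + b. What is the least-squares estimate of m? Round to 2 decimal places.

Compute the Gram sums: Σu·u = 46, Σu = 12, Σ1 = 5.
For Xᵀw: Σu·w = 92, Σw = 26.
So XᵀX·[m, b]ᵀ = Xᵀw: [[46, 12]; [12, 5]]·[m, b]ᵀ = [92, 26]ᵀ.
Eliminating b: 5·(row 1) − 12·(row 2) gives 86·m = 5·92 − 12·26 = 148, so m = 74/43.
Then b = (26 − 12·(74/43))/5 = 46/43.

m = 1.72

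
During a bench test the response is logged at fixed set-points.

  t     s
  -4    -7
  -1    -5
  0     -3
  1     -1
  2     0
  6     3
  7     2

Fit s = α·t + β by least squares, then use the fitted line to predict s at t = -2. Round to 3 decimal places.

Forming AᵀA = [[107, 11]; [11, 7]] and Aᵀs = [64, -11]ᵀ gives AᵀA·[α, β]ᵀ = Aᵀs.
Determinant 107·7 − 11² = 628.
α = (64·7 − 11·(-11))/628 = 569/628; β = (107·(-11) − 11·64)/628 = -1881/628.
At t = -2: ŝ = (569/628)·(-2) + (-1881/628)·(1) = -3019/628.

ŝ = -4.807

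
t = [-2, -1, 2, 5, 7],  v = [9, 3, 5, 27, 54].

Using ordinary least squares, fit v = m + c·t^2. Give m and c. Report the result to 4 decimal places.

m = 2.2891, c = 1.0428

The normal system XᵀX·[m, c]ᵀ = Xᵀv is [[5, 83]; [83, 3059]]·[m, c]ᵀ = [98, 3380]ᵀ.
Eliminating c: 3059·(row 1) − 83·(row 2) gives 8406·m = 3059·98 − 83·3380 = 19242, so m = 1069/467.
Then c = (3380 − 83·(1069/467))/3059 = 487/467.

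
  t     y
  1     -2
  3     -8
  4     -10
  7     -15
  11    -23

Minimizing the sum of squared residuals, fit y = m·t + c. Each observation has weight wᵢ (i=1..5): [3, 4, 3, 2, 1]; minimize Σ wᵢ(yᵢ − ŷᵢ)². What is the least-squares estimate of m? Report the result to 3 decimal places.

The normal system AᵀWA·[m, c]ᵀ = AᵀWy is [[306, 52]; [52, 13]]·[m, c]ᵀ = [-685, -121]ᵀ.
Eliminating c: 13·(row 1) − 52·(row 2) gives 1274·m = 13·(-685) − 52·(-121) = -2613, so m = -201/98.
Then c = ((-121) − 52·(-201/98))/13 = -703/637.

m = -2.051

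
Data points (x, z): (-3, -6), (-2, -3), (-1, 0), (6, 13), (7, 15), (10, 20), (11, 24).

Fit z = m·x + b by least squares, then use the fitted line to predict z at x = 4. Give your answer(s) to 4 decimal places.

The normal system AᵀA·[m, b]ᵀ = Aᵀz is [[320, 28]; [28, 7]]·[m, b]ᵀ = [671, 63]ᵀ.
det = 320·7 − 28² = 1456.
m = (671·7 − 28·63)/1456 = 419/208; b = (320·63 − 28·671)/1456 = 49/52.
At x = 4: ẑ = (419/208)·(4) + (49/52)·(1) = 9.

ẑ = 9.0000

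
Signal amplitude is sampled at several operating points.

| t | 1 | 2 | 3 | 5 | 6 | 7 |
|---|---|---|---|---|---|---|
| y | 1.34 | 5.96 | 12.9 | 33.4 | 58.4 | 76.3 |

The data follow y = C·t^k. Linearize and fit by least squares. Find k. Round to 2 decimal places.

With ln yᵢ as the transformed response and ln tᵢ as the regressor:
AᵀA = [[11.2747, 7.1389]; [7.1389, 6]], rhs = [25.4161, 16.5455]ᵀ  (here Σln t = 7.1389, Σ(ln t)² = 11.2747, Σln y = 16.5455, Σln t·ln y = 25.4161).
Δ = 11.2747·6 − (7.1389)² = 16.6845; k = (25.4161·6 − 7.1389·16.5455)/16.6845 = 2.06060, ln C = (11.2747·16.5455 − 7.1389·25.4161)/16.6845 = 0.30586.

k = 2.06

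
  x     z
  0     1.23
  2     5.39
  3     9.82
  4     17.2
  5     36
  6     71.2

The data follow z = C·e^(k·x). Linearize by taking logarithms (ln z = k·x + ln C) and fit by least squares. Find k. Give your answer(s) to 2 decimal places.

Taking logs, ln z = k·x + ln C, so regress ln z on x.
Σx = 20.0000, Σ(x)² = 90.0000, Σln z = 14.8699, Σx·ln z = 65.1125.
Normal system: [[90.0000, 20.0000]; [20.0000, 6]]·[k, ln C]ᵀ = [65.1125, 14.8699]ᵀ.
Δ = 90.0000·6 − (20.0000)² = 140.0000; k = (65.1125·6 − 20.0000·14.8699)/140.0000 = 0.66627, ln C = (90.0000·14.8699 − 20.0000·65.1125)/140.0000 = 0.25743.

k = 0.67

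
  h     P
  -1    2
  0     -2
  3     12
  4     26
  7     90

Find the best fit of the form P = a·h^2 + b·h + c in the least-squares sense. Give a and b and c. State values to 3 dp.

AᵀA·[a, b, c]ᵀ = AᵀP reads: 2739·a + 433·b + 75·c = 4936;  433·a + 75·b + 13·c = 768;  75·a + 13·b + 5·c = 128.
Row-reducing yields a = 6463/3079, b = -4811/3079, c = -5614/3079.

a = 2.099, b = -1.563, c = -1.823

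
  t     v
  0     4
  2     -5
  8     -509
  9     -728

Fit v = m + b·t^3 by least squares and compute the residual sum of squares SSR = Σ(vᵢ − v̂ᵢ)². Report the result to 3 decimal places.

Compute the Gram sums: Σ1 = 4, Σt^3 = 1249, Σt^3·t^3 = 793649.
And Σv = -1238, Σt^3·v = -791360.
So AᵀA·[m, b]ᵀ = Aᵀv: [[4, 1249]; [1249, 793649]]·[m, b]ᵀ = [-1238, -791360]ᵀ.
Eliminating b: 793649·(row 1) − 1249·(row 2) gives 1614595·m = 793649·(-1238) − 1249·(-791360) = 5871178, so m = 5871178/1614595.
Then b = ((-791360) − 1249·(5871178/1614595))/793649 = -1619178/1614595.
Residuals: 587202/1614595, -990729/1614595, 1319103/1614595, -915576/1614595; SSR = 2418354/1614595.

SSR = 1.498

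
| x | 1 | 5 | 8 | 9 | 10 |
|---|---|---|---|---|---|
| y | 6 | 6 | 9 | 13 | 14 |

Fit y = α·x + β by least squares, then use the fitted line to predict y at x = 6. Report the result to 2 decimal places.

MᵀM·[α, β]ᵀ = Mᵀy reads: 271·α + 33·β = 365;  33·α + 5·β = 48.
Determinant 271·5 − 33² = 266.
α = (365·5 − 33·48)/266 = 241/266; β = (271·48 − 33·365)/266 = 963/266.
At x = 6: ŷ = (241/266)·(6) + (963/266)·(1) = 2409/266.

ŷ = 9.06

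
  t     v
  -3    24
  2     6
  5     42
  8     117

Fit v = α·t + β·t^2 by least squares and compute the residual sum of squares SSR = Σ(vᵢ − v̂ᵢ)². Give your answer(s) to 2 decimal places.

SSR = 2.01

Normal-equation sums: Σt·t = 102, Σt·t^2 = 618, Σt^2·t^2 = 4818.
For Aᵀv: Σt·v = 1086, Σt^2·v = 8778.
AᵀA·[α, β]ᵀ = Aᵀv becomes [[102, 618]; [618, 4818]]·[α, β]ᵀ = [1086, 8778]ᵀ.
det = 102·4818 − 618² = 109512.
α = (1086·4818 − 618·8778)/109512 = -297/169; β = (102·8778 − 618·1086)/109512 = 346/169.
Residuals: 51/169, 224/169, -67/169, 5/169; SSR = 339/169.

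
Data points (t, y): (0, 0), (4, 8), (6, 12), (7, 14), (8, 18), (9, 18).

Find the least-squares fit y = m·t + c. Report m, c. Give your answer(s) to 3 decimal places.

Sums needed: Σt·t = 246, Σt = 34, Σ1 = 6.
Right-hand side: Σt·y = 508, Σy = 70.
Eliminating c: 6·(row 1) − 34·(row 2) gives 320·m = 6·508 − 34·70 = 668, so m = 167/80.
Then c = (70 − 34·(167/80))/6 = -13/80.

m = 2.088, c = -0.163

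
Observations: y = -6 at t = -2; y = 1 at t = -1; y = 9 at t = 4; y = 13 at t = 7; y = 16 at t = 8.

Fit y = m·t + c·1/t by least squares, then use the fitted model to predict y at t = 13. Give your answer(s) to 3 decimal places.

Setting ∂/∂m … = 0 gives: 134·m + 5·c = 266;  5·m + (4229/3136)·c = 227/28.
(Σt·t = 134, Σt·1/t = 5, Σ1/t·1/t = 4229/3136, Σt·y = 266, Σ1/t·y = 227/28.)
Determinant 134·(4229/3136) − 5² = 244143/1568.
m = (266·(4229/3136) − 5·(227/28))/(244143/1568) = 55433/27127; c = (134·(227/28) − 5·266)/(244143/1568) = -42448/27127.
At t = 13: ŷ = (55433/27127)·(13) + (-42448/27127)·(1/13) = 9325729/352651.

ŷ = 26.445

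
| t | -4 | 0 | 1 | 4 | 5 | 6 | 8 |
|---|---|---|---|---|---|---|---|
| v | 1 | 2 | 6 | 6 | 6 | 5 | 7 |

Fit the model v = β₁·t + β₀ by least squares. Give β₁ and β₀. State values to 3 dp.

Entries of XᵀX: Σt·t = 158, Σt = 20, Σ1 = 7.
Right-hand side: Σt·v = 142, Σv = 33.
XᵀX·[β₁, β₀]ᵀ = Xᵀv becomes [[158, 20]; [20, 7]]·[β₁, β₀]ᵀ = [142, 33]ᵀ.
Determinant 158·7 − 20² = 706.
β₁ = (142·7 − 20·33)/706 = 167/353; β₀ = (158·33 − 20·142)/706 = 1187/353.

β₁ = 0.473, β₀ = 3.363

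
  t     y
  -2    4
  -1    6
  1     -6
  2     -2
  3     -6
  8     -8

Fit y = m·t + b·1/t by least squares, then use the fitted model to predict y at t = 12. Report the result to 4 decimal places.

ŷ = -11.6290

AᵀA·[m, b]ᵀ = Aᵀy reads: 83·m + 6·b = -106;  6·m + (1513/576)·b = -18.
Determinant 83·(1513/576) − 6² = 104843/576.
m = ((-106)·(1513/576) − 6·(-18))/(104843/576) = -98170/104843; b = (83·(-18) − 6·(-106))/(104843/576) = -494208/104843.
At t = 12: ŷ = (-98170/104843)·(12) + (-494208/104843)·(1/12) = -1219224/104843.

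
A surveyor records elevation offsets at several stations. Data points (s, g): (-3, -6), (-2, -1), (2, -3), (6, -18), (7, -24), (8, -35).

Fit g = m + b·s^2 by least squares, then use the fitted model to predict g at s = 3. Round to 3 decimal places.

ĝ = -4.770

Setting ∂/∂m … = 0 gives: 6·m + 166·b = -87;  166·m + 7906·b = -4134.
det = 6·7906 − 166² = 19880.
m = ((-87)·7906 − 166·(-4134))/19880 = -789/9940; b = (6·(-4134) − 166·(-87))/19880 = -5181/9940.
At s = 3: ĝ = (-789/9940)·(1) + (-5181/9940)·(9) = -3387/710.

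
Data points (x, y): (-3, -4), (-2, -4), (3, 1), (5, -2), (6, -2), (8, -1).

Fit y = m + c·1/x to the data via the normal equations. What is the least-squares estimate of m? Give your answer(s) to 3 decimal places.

m = -1.993

AᵀA·[m, c]ᵀ = Aᵀy reads: 6·m + (-1/120)·c = -12;  (-1/120)·m + (889/1600)·c = 337/120.
(Σ1 = 6, Σ1/x = -1/120, Σ1/x·1/x = 889/1600, Σy = -12, Σ1/x·y = 337/120.)
Δ = 6·(889/1600) − (-1/120)² = 9601/2880.
m = ((-12)·(889/1600) − (-1/120)·(337/120))/(9601/2880) = -19135/9601; c = (6·(337/120) − (-1/120)·(-12))/(9601/2880) = 48240/9601.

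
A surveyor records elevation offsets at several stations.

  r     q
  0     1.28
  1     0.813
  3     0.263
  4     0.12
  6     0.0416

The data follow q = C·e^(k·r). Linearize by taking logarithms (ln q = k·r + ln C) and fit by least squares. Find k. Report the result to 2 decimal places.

Taking logs, ln q = k·r + ln C, so regress ln q on r.
Σr = 14.0000, Σ(r)² = 62.0000, Σln q = -6.5957, Σr·ln q = -31.7728.
Equations: 62.0000·k + 14.0000·ln C = -31.7728;  14.0000·k + 5·ln C = -6.5957.
Δ = 62.0000·5 − (14.0000)² = 114.0000; k = (-31.7728·5 − 14.0000·-6.5957)/114.0000 = -0.58355, ln C = (62.0000·-6.5957 − 14.0000·-31.7728)/114.0000 = 0.31480.

k = -0.58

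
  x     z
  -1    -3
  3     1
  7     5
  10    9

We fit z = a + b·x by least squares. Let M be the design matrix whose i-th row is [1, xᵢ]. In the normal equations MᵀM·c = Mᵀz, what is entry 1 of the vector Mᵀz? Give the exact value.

12

Entry 1 ↔ basis 1, so (Mᵀz)_{1} = Σᵢ zᵢ = (1)·(-3) + (1)·(1) + (1)·(5) + (1)·(9) = 12.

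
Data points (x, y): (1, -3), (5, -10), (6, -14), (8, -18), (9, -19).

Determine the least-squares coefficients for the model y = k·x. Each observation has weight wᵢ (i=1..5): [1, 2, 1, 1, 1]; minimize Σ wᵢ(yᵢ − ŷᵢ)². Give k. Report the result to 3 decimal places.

Compute the Gram sums: Σwᵢ·x·x = 232.
For MᵀWy: Σwᵢ·x·y = -502.
So MᵀWM·[k]ᵀ = MᵀWy: [[232]]·[k]ᵀ = [-502]ᵀ.
k = (-502)/232 = -2.16379.

k = -2.164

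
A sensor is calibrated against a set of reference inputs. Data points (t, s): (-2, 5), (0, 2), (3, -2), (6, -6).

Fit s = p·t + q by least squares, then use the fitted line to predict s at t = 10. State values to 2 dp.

Compute the Gram sums: Σt·t = 49, Σt = 7, Σ1 = 4.
Right-hand side: Σt·s = -52, Σs = -1.
MᵀM·[p, q]ᵀ = Mᵀs becomes [[49, 7]; [7, 4]]·[p, q]ᵀ = [-52, -1]ᵀ.
det = 49·4 − 7² = 147.
p = ((-52)·4 − 7·(-1))/147 = -67/49; q = (49·(-1) − 7·(-52))/147 = 15/7.
At t = 10: ŝ = (-67/49)·(10) + (15/7)·(1) = -565/49.

ŝ = -11.53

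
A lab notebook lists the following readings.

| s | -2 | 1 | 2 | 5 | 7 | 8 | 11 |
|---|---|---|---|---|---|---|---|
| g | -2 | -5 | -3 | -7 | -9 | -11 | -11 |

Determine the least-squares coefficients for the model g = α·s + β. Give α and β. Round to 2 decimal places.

α = -0.78, β = -3.31

Forming XᵀX = [[268, 32]; [32, 7]] and Xᵀg = [-314, -48]ᵀ gives XᵀX·[α, β]ᵀ = Xᵀg.
Eliminating β: 7·(row 1) − 32·(row 2) gives 852·α = 7·(-314) − 32·(-48) = -662, so α = -331/426.
Then β = ((-48) − 32·(-331/426))/7 = -704/213.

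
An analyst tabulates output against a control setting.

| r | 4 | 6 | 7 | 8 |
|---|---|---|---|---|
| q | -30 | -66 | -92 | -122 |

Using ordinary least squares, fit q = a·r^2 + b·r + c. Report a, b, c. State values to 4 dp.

Entries of MᵀM: Σr^2·r^2 = 8049, Σr^2·r = 1135, Σr^2 = 165, Σr·r = 165, Σr = 25, Σ1 = 4.
Right-hand side: Σr^2·q = -15172, Σr·q = -2136, Σq = -310.
MᵀM·[a, b, c]ᵀ = Mᵀq becomes [[8049, 1135, 165]; [1135, 165, 25]; [165, 25, 4]]·[a, b, c]ᵀ = [-15172, -2136, -310]ᵀ.
Row-reducing yields a = -27/11, b = 353/55, c = -180/11.

a = -2.4545, b = 6.4182, c = -16.3636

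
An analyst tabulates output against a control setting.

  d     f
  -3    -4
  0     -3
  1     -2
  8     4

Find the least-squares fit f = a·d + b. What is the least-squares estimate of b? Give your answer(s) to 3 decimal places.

b = -2.392

Sums needed: Σd·d = 74, Σd = 6, Σ1 = 4.
And Σd·f = 42, Σf = -5.
Determinant 74·4 − 6² = 260.
a = (42·4 − 6·(-5))/260 = 99/130; b = (74·(-5) − 6·42)/260 = -311/130.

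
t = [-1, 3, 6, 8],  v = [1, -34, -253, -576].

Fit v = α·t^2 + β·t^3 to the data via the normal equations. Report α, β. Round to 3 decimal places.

α = -0.955, β = -1.006

MᵀM·[α, β]ᵀ = Mᵀv reads: 5474·α + 40786·β = -46277;  40786·α + 309530·β = -350479.
(Σt^2·t^2 = 5474, Σt^2·t^3 = 40786, Σt^3·t^3 = 309530, Σt^2·v = -46277, Σt^3·v = -350479.)
Determinant 5474·309530 − 40786² = 30869424.
α = ((-46277)·309530 − 40786·(-350479))/30869424 = -818981/857484; β = (5474·(-350479) − 40786·(-46277))/30869424 = -863009/857484.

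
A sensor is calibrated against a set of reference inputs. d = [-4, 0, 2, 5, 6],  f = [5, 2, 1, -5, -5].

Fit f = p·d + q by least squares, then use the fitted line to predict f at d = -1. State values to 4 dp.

Forming AᵀA = [[81, 9]; [9, 5]] and Aᵀf = [-73, -2]ᵀ gives AᵀA·[p, q]ᵀ = Aᵀf.
Determinant 81·5 − 9² = 324.
p = ((-73)·5 − 9·(-2))/324 = -347/324; q = (81·(-2) − 9·(-73))/324 = 55/36.
At d = -1: f̂ = (-347/324)·(-1) + (55/36)·(1) = 421/162.

f̂ = 2.5988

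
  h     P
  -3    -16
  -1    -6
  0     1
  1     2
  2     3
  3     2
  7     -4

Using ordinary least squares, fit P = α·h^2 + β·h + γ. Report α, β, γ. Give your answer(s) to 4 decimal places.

α = -0.5255, β = 3.2277, γ = -1.2411

From the data, Σh^2·h^2 = 2581, Σh^2·h = 351, Σh^2 = 73, Σh·h = 73, Σh = 9, Σ1 = 7.
For AᵀP: Σh^2·P = -314, Σh·P = 40, ΣP = -18.
Inverting the 3×3 Gram matrix, [α, β, γ]ᵀ = [-8398/15981, 85969/26635, -14167/11415]ᵀ.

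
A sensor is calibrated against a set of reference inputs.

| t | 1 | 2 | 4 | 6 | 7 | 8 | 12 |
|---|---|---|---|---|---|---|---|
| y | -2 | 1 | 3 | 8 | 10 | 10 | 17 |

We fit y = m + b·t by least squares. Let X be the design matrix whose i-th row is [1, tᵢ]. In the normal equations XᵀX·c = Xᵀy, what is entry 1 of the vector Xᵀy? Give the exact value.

Entry 1 ↔ basis 1, so (Xᵀy)_{1} = Σᵢ yᵢ = (1)·(-2) + (1)·(1) + (1)·(3) + (1)·(8) + (1)·(10) + (1)·(10) + (1)·(17) = 47.

47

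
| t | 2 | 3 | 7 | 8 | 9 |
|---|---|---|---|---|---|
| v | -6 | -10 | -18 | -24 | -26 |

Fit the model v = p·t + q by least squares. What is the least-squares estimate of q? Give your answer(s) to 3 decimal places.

With design matrix X, XᵀX = [[207, 29]; [29, 5]] and Xᵀv = [-594, -84]ᵀ.
Eliminating q: 5·(row 1) − 29·(row 2) gives 194·p = 5·(-594) − 29·(-84) = -534, so p = -267/97.
Then q = ((-84) − 29·(-267/97))/5 = -81/97.

q = -0.835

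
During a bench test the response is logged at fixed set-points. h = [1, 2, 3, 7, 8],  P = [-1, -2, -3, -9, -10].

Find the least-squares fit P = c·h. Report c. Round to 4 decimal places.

c = -1.2362

Setting ∂/∂c … = 0 gives: 127·c = -157.
Hence c = -157 / 127 ≈ -1.23622.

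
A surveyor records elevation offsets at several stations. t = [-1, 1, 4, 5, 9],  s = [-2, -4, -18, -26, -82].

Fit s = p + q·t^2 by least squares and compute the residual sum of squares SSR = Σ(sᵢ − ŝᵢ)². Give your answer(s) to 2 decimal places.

Sums needed: Σ1 = 5, Σt^2 = 124, Σt^2·t^2 = 7444.
Right-hand side: Σs = -132, Σt^2·s = -7586.
Normal equations: [[5, 124]; [124, 7444]]·[p, q]ᵀ = [-132, -7586]ᵀ.
det = 5·7444 − 124² = 21844.
p = ((-132)·7444 − 124·(-7586))/21844 = -10486/5461; q = (5·(-7586) − 124·(-132))/21844 = -10781/10922.
Residuals: 9909/10922, -11935/10922, -1564/5461, 6525/10922, -1371/10922; SSR = 13499/5461.

SSR = 2.47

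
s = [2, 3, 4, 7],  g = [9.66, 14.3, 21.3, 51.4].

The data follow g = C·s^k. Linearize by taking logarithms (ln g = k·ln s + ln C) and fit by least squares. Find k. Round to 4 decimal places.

k = 1.3500

Taking logs, ln g = k·ln s + ln C, so regress ln g on ln s.
Σln s = 5.1240, Σ(ln s)² = 7.3958, Σln g = 11.9266, Σln s·ln g = 16.4011.
Equations: 7.3958·k + 5.1240·ln C = 16.4011;  5.1240·k + 4·ln C = 11.9266.
Slope k = (n·Σln s·ln g − Σln s·Σln g)/(n·Σ(ln s)² − (Σln s)²) = (4·16.4011 − 5.1240·11.9266)/3.3281 = 1.34999; ln C = (Σln g − k·Σln s)/n = 1.25232.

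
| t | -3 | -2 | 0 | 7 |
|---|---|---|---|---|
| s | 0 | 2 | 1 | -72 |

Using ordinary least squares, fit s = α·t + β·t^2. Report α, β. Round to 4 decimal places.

α = -3.0798, β = -1.0294

AᵀA·[α, β]ᵀ = Aᵀs reads: 62·α + 308·β = -508;  308·α + 2498·β = -3520.
(Σt·t = 62, Σt·t^2 = 308, Σt^2·t^2 = 2498, Σt·s = -508, Σt^2·s = -3520.)
det = 62·2498 − 308² = 60012.
α = ((-508)·2498 − 308·(-3520))/60012 = -5134/1667; β = (62·(-3520) − 308·(-508))/60012 = -1716/1667.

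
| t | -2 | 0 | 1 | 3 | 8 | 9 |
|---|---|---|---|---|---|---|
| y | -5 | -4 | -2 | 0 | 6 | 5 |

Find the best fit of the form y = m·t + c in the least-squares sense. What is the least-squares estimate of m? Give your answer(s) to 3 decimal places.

m = 1.022

Normal-equation sums: Σt·t = 159, Σt = 19, Σ1 = 6.
For Aᵀy: Σt·y = 101, Σy = 0.
Normal equations: [[159, 19]; [19, 6]]·[m, c]ᵀ = [101, 0]ᵀ.
Determinant 159·6 − 19² = 593.
m = (101·6 − 19·0)/593 = 606/593; c = (159·0 − 19·101)/593 = -1919/593.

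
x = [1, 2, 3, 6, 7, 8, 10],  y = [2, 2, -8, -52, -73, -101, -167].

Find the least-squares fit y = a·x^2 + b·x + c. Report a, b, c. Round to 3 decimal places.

Entries of AᵀA: Σx^2·x^2 = 17891, Σx^2·x = 2107, Σx^2 = 263, Σx·x = 263, Σx = 37, Σ1 = 7.
Right-hand side: Σx^2·y = -28675, Σx·y = -3319, Σy = -397.
Inverting the 3×3 Gram matrix, [a, b, c]ᵀ = [-92372/45849, 152095/45849, 22108/15283]ᵀ.

a = -2.015, b = 3.317, c = 1.447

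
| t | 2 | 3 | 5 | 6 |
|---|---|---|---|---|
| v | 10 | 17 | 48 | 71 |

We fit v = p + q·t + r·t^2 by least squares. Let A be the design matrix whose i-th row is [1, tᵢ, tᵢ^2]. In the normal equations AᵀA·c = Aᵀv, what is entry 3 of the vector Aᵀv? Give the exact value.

3949

Entry 3 ↔ basis t^2, so (Aᵀv)_{3} = Σᵢ (t^2)·vᵢ = (4)·(10) + (9)·(17) + (25)·(48) + (36)·(71) = 3949.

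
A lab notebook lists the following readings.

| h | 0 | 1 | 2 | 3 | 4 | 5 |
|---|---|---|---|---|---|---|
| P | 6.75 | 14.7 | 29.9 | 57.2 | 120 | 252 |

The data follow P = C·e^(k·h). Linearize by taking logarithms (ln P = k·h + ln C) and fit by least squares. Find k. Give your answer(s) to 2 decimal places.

Linearized form: ln P = k·h + ln C. From the 6 transformed points,
XᵀX = [[55.0000, 15.0000]; [15.0000, 6]], rhs = [68.4203, 22.3587]ᵀ  (here Σh = 15.0000, Σ(h)² = 55.0000, Σln P = 22.3587, Σh·ln P = 68.4203).
Slope k = (n·Σh·ln P − Σh·Σln P)/(n·Σ(h)² − (Σh)²) = (6·68.4203 − 15.0000·22.3587)/105.0000 = 0.71563; ln C = (Σln P − k·Σh)/n = 1.93738.

k = 0.72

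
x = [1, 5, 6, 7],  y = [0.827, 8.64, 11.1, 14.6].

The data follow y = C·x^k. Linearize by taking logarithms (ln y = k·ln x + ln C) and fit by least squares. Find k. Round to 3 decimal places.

With ln yᵢ as the transformed response and ln xᵢ as the regressor:
XᵀX = [[9.5873, 5.3471]; [5.3471, 4]], rhs = [13.0003, 7.0544]ᵀ  (here Σln x = 5.3471, Σ(ln x)² = 9.5873, Σln y = 7.0544, Σln x·ln y = 13.0003).
Slope k = (n·Σln x·ln y − Σln x·Σln y)/(n·Σ(ln x)² − (Σln x)²) = (4·13.0003 − 5.3471·7.0544)/9.7575 = 1.46354; ln C = (Σln y − k·Σln x)/n = -0.19282.

k = 1.464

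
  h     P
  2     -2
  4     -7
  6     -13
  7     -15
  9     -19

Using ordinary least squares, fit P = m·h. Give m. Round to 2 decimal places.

Setting ∂/∂m … = 0 gives: 186·m = -386.
(Σh·h = 186, Σh·P = -386.)
Hence m = -386 / 186 ≈ -2.07527.

m = -2.08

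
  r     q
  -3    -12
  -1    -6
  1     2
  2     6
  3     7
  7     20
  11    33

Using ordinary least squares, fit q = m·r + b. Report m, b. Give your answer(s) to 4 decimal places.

The normal system XᵀX·[m, b]ᵀ = Xᵀq is [[194, 20]; [20, 7]]·[m, b]ᵀ = [580, 50]ᵀ.
det = 194·7 − 20² = 958.
m = (580·7 − 20·50)/958 = 1530/479; b = (194·50 − 20·580)/958 = -950/479.

m = 3.1942, b = -1.9833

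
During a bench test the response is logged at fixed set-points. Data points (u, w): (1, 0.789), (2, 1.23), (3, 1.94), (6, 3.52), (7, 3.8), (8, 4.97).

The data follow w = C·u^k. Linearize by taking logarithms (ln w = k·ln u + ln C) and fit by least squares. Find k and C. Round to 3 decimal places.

Linearized form: ln w = k·ln u + ln C. From the 6 transformed points,
XᵀX = [[13.0084, 7.6089]; [7.6089, 6]], rhs = [9.0584, 4.8296]ᵀ  (here Σln u = 7.6089, Σ(ln u)² = 13.0084, Σln w = 4.8296, Σln u·ln w = 9.0584).
Slope k = (n·Σln u·ln w − Σln u·Σln w)/(n·Σ(ln u)² − (Σln u)²) = (6·9.0584 − 7.6089·4.8296)/20.1558 = 0.87333; ln C = (Σln w − k·Σln u)/n = -0.30258, so C = exp(-0.30258) = 0.73891.

k = 0.873, C = 0.739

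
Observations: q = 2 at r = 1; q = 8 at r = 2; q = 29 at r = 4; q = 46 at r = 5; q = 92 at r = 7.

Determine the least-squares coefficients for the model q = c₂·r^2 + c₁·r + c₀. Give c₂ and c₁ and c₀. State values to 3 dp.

Entries of XᵀX: Σr^2·r^2 = 3299, Σr^2·r = 541, Σr^2 = 95, Σr·r = 95, Σr = 19, Σ1 = 5.
Right-hand side: Σr^2·q = 6156, Σr·q = 1008, Σq = 177.
Normal equations: [[3299, 541, 95]; [541, 95, 19]; [95, 19, 5]]·[c₂, c₁, c₀]ᵀ = [6156, 1008, 177]ᵀ.
Inverting the 3×3 Gram matrix, [c₂, c₁, c₀]ᵀ = [919/462, -153/154, 29/21]ᵀ.

c₂ = 1.989, c₁ = -0.994, c₀ = 1.381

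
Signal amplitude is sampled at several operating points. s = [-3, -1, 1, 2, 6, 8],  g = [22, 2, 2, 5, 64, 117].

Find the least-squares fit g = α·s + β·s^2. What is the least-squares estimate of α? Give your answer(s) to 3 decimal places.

α = -1.237

With design matrix A, AᵀA = [[115, 709]; [709, 5491]] and Aᵀg = [1264, 10014]ᵀ.
Δ = 115·5491 − 709² = 128784.
α = (1264·5491 − 709·10014)/128784 = -79651/64392; β = (115·10014 − 709·1264)/128784 = 127717/64392.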